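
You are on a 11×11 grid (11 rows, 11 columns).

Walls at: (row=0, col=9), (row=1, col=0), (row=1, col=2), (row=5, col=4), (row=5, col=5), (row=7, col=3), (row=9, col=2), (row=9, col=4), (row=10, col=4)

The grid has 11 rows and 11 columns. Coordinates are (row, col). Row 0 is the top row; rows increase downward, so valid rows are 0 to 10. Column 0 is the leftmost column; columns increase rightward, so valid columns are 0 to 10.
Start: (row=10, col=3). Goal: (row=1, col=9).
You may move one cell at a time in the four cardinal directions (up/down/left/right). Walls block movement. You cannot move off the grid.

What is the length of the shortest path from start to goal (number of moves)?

Answer: Shortest path length: 15

Derivation:
BFS from (row=10, col=3) until reaching (row=1, col=9):
  Distance 0: (row=10, col=3)
  Distance 1: (row=9, col=3), (row=10, col=2)
  Distance 2: (row=8, col=3), (row=10, col=1)
  Distance 3: (row=8, col=2), (row=8, col=4), (row=9, col=1), (row=10, col=0)
  Distance 4: (row=7, col=2), (row=7, col=4), (row=8, col=1), (row=8, col=5), (row=9, col=0)
  Distance 5: (row=6, col=2), (row=6, col=4), (row=7, col=1), (row=7, col=5), (row=8, col=0), (row=8, col=6), (row=9, col=5)
  Distance 6: (row=5, col=2), (row=6, col=1), (row=6, col=3), (row=6, col=5), (row=7, col=0), (row=7, col=6), (row=8, col=7), (row=9, col=6), (row=10, col=5)
  Distance 7: (row=4, col=2), (row=5, col=1), (row=5, col=3), (row=6, col=0), (row=6, col=6), (row=7, col=7), (row=8, col=8), (row=9, col=7), (row=10, col=6)
  Distance 8: (row=3, col=2), (row=4, col=1), (row=4, col=3), (row=5, col=0), (row=5, col=6), (row=6, col=7), (row=7, col=8), (row=8, col=9), (row=9, col=8), (row=10, col=7)
  Distance 9: (row=2, col=2), (row=3, col=1), (row=3, col=3), (row=4, col=0), (row=4, col=4), (row=4, col=6), (row=5, col=7), (row=6, col=8), (row=7, col=9), (row=8, col=10), (row=9, col=9), (row=10, col=8)
  Distance 10: (row=2, col=1), (row=2, col=3), (row=3, col=0), (row=3, col=4), (row=3, col=6), (row=4, col=5), (row=4, col=7), (row=5, col=8), (row=6, col=9), (row=7, col=10), (row=9, col=10), (row=10, col=9)
  Distance 11: (row=1, col=1), (row=1, col=3), (row=2, col=0), (row=2, col=4), (row=2, col=6), (row=3, col=5), (row=3, col=7), (row=4, col=8), (row=5, col=9), (row=6, col=10), (row=10, col=10)
  Distance 12: (row=0, col=1), (row=0, col=3), (row=1, col=4), (row=1, col=6), (row=2, col=5), (row=2, col=7), (row=3, col=8), (row=4, col=9), (row=5, col=10)
  Distance 13: (row=0, col=0), (row=0, col=2), (row=0, col=4), (row=0, col=6), (row=1, col=5), (row=1, col=7), (row=2, col=8), (row=3, col=9), (row=4, col=10)
  Distance 14: (row=0, col=5), (row=0, col=7), (row=1, col=8), (row=2, col=9), (row=3, col=10)
  Distance 15: (row=0, col=8), (row=1, col=9), (row=2, col=10)  <- goal reached here
One shortest path (15 moves): (row=10, col=3) -> (row=9, col=3) -> (row=8, col=3) -> (row=8, col=4) -> (row=8, col=5) -> (row=8, col=6) -> (row=8, col=7) -> (row=8, col=8) -> (row=8, col=9) -> (row=7, col=9) -> (row=6, col=9) -> (row=5, col=9) -> (row=4, col=9) -> (row=3, col=9) -> (row=2, col=9) -> (row=1, col=9)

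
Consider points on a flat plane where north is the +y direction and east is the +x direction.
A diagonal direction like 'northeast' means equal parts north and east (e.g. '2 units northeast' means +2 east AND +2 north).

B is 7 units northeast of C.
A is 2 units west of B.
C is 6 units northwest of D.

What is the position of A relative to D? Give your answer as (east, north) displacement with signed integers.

Place D at the origin (east=0, north=0).
  C is 6 units northwest of D: delta (east=-6, north=+6); C at (east=-6, north=6).
  B is 7 units northeast of C: delta (east=+7, north=+7); B at (east=1, north=13).
  A is 2 units west of B: delta (east=-2, north=+0); A at (east=-1, north=13).
Therefore A relative to D: (east=-1, north=13).

Answer: A is at (east=-1, north=13) relative to D.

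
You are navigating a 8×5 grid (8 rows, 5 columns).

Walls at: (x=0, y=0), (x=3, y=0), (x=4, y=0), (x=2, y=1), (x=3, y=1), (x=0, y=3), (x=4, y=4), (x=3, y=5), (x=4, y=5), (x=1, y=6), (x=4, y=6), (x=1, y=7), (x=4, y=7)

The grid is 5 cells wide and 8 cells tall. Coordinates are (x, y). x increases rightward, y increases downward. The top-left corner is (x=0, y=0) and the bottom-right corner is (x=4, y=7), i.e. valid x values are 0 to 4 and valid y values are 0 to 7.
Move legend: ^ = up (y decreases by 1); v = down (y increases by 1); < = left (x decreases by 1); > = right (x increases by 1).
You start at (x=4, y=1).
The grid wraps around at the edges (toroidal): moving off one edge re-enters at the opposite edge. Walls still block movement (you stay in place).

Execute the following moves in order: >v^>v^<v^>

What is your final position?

Start: (x=4, y=1)
  > (right): (x=4, y=1) -> (x=0, y=1)
  v (down): (x=0, y=1) -> (x=0, y=2)
  ^ (up): (x=0, y=2) -> (x=0, y=1)
  > (right): (x=0, y=1) -> (x=1, y=1)
  v (down): (x=1, y=1) -> (x=1, y=2)
  ^ (up): (x=1, y=2) -> (x=1, y=1)
  < (left): (x=1, y=1) -> (x=0, y=1)
  v (down): (x=0, y=1) -> (x=0, y=2)
  ^ (up): (x=0, y=2) -> (x=0, y=1)
  > (right): (x=0, y=1) -> (x=1, y=1)
Final: (x=1, y=1)

Answer: Final position: (x=1, y=1)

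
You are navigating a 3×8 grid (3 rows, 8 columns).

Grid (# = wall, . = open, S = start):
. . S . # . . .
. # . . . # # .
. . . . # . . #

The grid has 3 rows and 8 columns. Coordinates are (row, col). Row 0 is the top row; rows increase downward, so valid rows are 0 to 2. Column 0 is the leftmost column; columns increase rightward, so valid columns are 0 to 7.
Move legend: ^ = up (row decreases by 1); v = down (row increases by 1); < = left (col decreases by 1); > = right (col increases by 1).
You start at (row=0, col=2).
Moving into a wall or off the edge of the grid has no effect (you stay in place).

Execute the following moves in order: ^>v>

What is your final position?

Answer: Final position: (row=1, col=4)

Derivation:
Start: (row=0, col=2)
  ^ (up): blocked, stay at (row=0, col=2)
  > (right): (row=0, col=2) -> (row=0, col=3)
  v (down): (row=0, col=3) -> (row=1, col=3)
  > (right): (row=1, col=3) -> (row=1, col=4)
Final: (row=1, col=4)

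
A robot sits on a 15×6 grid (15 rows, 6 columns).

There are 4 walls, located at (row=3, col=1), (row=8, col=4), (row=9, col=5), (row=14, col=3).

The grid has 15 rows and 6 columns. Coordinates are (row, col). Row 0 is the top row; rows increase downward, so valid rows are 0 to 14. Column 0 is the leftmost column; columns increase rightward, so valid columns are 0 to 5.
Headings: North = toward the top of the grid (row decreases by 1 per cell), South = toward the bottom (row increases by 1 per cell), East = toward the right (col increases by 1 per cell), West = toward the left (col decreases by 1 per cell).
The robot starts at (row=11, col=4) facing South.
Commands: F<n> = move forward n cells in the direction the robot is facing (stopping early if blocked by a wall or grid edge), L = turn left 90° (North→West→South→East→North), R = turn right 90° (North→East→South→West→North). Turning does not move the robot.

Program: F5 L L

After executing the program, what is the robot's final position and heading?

Start: (row=11, col=4), facing South
  F5: move forward 3/5 (blocked), now at (row=14, col=4)
  L: turn left, now facing East
  L: turn left, now facing North
Final: (row=14, col=4), facing North

Answer: Final position: (row=14, col=4), facing North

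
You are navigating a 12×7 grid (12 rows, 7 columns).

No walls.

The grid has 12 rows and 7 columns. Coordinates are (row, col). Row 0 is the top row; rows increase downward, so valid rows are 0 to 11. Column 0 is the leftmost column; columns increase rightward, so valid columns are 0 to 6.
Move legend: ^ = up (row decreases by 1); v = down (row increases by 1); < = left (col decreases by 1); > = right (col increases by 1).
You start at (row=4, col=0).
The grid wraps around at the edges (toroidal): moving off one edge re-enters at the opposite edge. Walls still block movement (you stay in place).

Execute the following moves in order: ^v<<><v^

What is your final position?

Answer: Final position: (row=4, col=5)

Derivation:
Start: (row=4, col=0)
  ^ (up): (row=4, col=0) -> (row=3, col=0)
  v (down): (row=3, col=0) -> (row=4, col=0)
  < (left): (row=4, col=0) -> (row=4, col=6)
  < (left): (row=4, col=6) -> (row=4, col=5)
  > (right): (row=4, col=5) -> (row=4, col=6)
  < (left): (row=4, col=6) -> (row=4, col=5)
  v (down): (row=4, col=5) -> (row=5, col=5)
  ^ (up): (row=5, col=5) -> (row=4, col=5)
Final: (row=4, col=5)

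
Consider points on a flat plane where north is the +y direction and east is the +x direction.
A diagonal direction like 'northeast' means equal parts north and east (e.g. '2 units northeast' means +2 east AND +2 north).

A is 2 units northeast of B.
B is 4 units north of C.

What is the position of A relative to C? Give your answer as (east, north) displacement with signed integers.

Place C at the origin (east=0, north=0).
  B is 4 units north of C: delta (east=+0, north=+4); B at (east=0, north=4).
  A is 2 units northeast of B: delta (east=+2, north=+2); A at (east=2, north=6).
Therefore A relative to C: (east=2, north=6).

Answer: A is at (east=2, north=6) relative to C.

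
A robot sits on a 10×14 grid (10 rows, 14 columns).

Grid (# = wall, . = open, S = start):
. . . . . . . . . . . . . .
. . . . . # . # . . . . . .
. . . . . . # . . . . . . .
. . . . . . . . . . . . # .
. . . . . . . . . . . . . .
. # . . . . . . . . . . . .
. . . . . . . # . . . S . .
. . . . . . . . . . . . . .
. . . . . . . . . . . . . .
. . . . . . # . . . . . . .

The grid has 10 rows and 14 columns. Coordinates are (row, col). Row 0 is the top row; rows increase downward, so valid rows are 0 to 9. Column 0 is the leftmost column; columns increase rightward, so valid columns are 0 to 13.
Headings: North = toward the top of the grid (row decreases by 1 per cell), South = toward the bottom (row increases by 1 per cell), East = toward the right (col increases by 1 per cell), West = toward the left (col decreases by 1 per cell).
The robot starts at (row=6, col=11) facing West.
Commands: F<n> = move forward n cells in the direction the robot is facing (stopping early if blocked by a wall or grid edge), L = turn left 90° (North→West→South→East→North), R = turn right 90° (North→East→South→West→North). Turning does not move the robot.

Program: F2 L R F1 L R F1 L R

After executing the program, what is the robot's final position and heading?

Answer: Final position: (row=6, col=8), facing West

Derivation:
Start: (row=6, col=11), facing West
  F2: move forward 2, now at (row=6, col=9)
  L: turn left, now facing South
  R: turn right, now facing West
  F1: move forward 1, now at (row=6, col=8)
  L: turn left, now facing South
  R: turn right, now facing West
  F1: move forward 0/1 (blocked), now at (row=6, col=8)
  L: turn left, now facing South
  R: turn right, now facing West
Final: (row=6, col=8), facing West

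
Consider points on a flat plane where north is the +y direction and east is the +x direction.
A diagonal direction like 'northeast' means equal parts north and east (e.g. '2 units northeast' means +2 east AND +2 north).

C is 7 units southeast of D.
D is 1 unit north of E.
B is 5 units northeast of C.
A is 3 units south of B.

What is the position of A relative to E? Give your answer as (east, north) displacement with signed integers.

Place E at the origin (east=0, north=0).
  D is 1 unit north of E: delta (east=+0, north=+1); D at (east=0, north=1).
  C is 7 units southeast of D: delta (east=+7, north=-7); C at (east=7, north=-6).
  B is 5 units northeast of C: delta (east=+5, north=+5); B at (east=12, north=-1).
  A is 3 units south of B: delta (east=+0, north=-3); A at (east=12, north=-4).
Therefore A relative to E: (east=12, north=-4).

Answer: A is at (east=12, north=-4) relative to E.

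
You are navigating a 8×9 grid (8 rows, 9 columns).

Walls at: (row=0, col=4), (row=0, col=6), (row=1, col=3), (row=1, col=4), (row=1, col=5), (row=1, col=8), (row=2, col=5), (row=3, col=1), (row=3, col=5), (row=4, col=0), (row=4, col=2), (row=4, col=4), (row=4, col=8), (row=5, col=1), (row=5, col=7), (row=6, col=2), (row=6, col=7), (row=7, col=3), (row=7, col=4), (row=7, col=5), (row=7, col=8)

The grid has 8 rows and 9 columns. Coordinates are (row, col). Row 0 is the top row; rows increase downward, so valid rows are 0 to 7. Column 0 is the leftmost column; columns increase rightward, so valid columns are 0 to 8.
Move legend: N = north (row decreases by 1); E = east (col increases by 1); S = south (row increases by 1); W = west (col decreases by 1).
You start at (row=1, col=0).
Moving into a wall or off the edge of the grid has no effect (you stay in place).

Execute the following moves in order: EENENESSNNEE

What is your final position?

Start: (row=1, col=0)
  E (east): (row=1, col=0) -> (row=1, col=1)
  E (east): (row=1, col=1) -> (row=1, col=2)
  N (north): (row=1, col=2) -> (row=0, col=2)
  E (east): (row=0, col=2) -> (row=0, col=3)
  N (north): blocked, stay at (row=0, col=3)
  E (east): blocked, stay at (row=0, col=3)
  S (south): blocked, stay at (row=0, col=3)
  S (south): blocked, stay at (row=0, col=3)
  N (north): blocked, stay at (row=0, col=3)
  N (north): blocked, stay at (row=0, col=3)
  E (east): blocked, stay at (row=0, col=3)
  E (east): blocked, stay at (row=0, col=3)
Final: (row=0, col=3)

Answer: Final position: (row=0, col=3)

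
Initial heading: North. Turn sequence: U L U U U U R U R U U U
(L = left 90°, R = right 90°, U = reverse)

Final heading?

Start: North
  U (U-turn (180°)) -> South
  L (left (90° counter-clockwise)) -> East
  U (U-turn (180°)) -> West
  U (U-turn (180°)) -> East
  U (U-turn (180°)) -> West
  U (U-turn (180°)) -> East
  R (right (90° clockwise)) -> South
  U (U-turn (180°)) -> North
  R (right (90° clockwise)) -> East
  U (U-turn (180°)) -> West
  U (U-turn (180°)) -> East
  U (U-turn (180°)) -> West
Final: West

Answer: Final heading: West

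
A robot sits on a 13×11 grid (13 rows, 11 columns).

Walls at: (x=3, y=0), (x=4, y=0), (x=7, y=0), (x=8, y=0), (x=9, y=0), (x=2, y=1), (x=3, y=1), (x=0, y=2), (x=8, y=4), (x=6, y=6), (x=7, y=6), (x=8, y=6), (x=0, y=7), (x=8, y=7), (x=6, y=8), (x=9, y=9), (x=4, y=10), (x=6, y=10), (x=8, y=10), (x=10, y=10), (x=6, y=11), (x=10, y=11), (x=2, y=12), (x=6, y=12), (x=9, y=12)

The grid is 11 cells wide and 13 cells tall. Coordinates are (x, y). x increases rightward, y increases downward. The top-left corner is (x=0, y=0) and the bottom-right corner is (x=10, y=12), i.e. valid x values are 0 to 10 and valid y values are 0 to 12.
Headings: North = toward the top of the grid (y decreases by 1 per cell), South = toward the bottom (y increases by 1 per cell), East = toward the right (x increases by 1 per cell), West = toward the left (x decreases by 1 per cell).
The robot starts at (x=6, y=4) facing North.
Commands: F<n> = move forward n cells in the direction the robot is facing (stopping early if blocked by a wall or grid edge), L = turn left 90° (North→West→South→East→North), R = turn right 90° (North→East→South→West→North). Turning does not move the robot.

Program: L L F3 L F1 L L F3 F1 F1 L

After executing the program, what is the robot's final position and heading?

Answer: Final position: (x=2, y=5), facing South

Derivation:
Start: (x=6, y=4), facing North
  L: turn left, now facing West
  L: turn left, now facing South
  F3: move forward 1/3 (blocked), now at (x=6, y=5)
  L: turn left, now facing East
  F1: move forward 1, now at (x=7, y=5)
  L: turn left, now facing North
  L: turn left, now facing West
  F3: move forward 3, now at (x=4, y=5)
  F1: move forward 1, now at (x=3, y=5)
  F1: move forward 1, now at (x=2, y=5)
  L: turn left, now facing South
Final: (x=2, y=5), facing South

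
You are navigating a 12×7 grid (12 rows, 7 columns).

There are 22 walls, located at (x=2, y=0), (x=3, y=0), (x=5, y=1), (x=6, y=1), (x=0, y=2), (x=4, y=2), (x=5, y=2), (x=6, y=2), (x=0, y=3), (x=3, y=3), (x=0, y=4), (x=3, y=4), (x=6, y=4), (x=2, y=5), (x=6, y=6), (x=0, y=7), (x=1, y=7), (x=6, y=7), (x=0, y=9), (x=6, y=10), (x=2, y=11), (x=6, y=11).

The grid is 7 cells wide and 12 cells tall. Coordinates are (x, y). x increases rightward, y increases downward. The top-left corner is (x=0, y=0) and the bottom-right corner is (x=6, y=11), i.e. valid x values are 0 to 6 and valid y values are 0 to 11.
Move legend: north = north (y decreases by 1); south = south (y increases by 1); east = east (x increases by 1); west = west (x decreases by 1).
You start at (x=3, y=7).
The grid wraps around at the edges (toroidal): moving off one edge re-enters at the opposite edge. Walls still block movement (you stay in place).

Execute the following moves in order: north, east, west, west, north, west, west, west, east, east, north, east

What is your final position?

Start: (x=3, y=7)
  north (north): (x=3, y=7) -> (x=3, y=6)
  east (east): (x=3, y=6) -> (x=4, y=6)
  west (west): (x=4, y=6) -> (x=3, y=6)
  west (west): (x=3, y=6) -> (x=2, y=6)
  north (north): blocked, stay at (x=2, y=6)
  west (west): (x=2, y=6) -> (x=1, y=6)
  west (west): (x=1, y=6) -> (x=0, y=6)
  west (west): blocked, stay at (x=0, y=6)
  east (east): (x=0, y=6) -> (x=1, y=6)
  east (east): (x=1, y=6) -> (x=2, y=6)
  north (north): blocked, stay at (x=2, y=6)
  east (east): (x=2, y=6) -> (x=3, y=6)
Final: (x=3, y=6)

Answer: Final position: (x=3, y=6)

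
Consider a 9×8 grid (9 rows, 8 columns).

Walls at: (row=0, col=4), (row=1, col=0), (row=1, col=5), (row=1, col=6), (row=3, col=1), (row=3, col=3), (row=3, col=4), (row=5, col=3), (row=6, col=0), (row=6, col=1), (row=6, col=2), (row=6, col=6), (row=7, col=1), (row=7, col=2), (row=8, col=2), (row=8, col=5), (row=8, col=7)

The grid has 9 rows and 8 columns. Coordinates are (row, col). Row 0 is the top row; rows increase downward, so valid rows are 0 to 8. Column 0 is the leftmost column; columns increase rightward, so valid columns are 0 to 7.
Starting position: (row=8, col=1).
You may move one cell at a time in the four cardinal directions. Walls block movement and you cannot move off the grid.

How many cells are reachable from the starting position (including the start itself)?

Answer: Reachable cells: 3

Derivation:
BFS flood-fill from (row=8, col=1):
  Distance 0: (row=8, col=1)
  Distance 1: (row=8, col=0)
  Distance 2: (row=7, col=0)
Total reachable: 3 (grid has 55 open cells total)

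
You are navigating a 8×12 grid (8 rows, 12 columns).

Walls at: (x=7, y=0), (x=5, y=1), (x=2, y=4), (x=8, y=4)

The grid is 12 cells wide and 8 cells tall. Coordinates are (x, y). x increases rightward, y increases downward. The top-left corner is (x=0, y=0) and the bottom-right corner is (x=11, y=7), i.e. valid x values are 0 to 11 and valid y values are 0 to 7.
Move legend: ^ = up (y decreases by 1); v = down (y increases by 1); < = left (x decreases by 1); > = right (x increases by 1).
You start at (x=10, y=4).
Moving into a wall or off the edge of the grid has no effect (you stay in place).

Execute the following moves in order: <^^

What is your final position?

Answer: Final position: (x=9, y=2)

Derivation:
Start: (x=10, y=4)
  < (left): (x=10, y=4) -> (x=9, y=4)
  ^ (up): (x=9, y=4) -> (x=9, y=3)
  ^ (up): (x=9, y=3) -> (x=9, y=2)
Final: (x=9, y=2)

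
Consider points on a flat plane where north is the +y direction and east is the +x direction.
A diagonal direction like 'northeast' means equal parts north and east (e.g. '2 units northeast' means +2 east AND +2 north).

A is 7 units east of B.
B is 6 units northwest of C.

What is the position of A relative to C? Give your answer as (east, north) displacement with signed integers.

Answer: A is at (east=1, north=6) relative to C.

Derivation:
Place C at the origin (east=0, north=0).
  B is 6 units northwest of C: delta (east=-6, north=+6); B at (east=-6, north=6).
  A is 7 units east of B: delta (east=+7, north=+0); A at (east=1, north=6).
Therefore A relative to C: (east=1, north=6).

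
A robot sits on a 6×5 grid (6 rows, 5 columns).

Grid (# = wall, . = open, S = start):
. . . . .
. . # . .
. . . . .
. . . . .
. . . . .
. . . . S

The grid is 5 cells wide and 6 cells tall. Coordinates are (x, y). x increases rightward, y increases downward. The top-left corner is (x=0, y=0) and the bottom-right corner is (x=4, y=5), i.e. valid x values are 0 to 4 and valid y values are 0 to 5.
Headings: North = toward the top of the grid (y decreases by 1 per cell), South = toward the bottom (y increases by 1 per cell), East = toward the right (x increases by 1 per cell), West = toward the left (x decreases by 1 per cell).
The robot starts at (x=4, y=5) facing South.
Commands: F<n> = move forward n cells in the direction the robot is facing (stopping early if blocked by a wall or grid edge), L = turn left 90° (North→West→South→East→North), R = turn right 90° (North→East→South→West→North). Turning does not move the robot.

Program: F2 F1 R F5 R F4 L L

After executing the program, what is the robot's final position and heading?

Answer: Final position: (x=0, y=1), facing South

Derivation:
Start: (x=4, y=5), facing South
  F2: move forward 0/2 (blocked), now at (x=4, y=5)
  F1: move forward 0/1 (blocked), now at (x=4, y=5)
  R: turn right, now facing West
  F5: move forward 4/5 (blocked), now at (x=0, y=5)
  R: turn right, now facing North
  F4: move forward 4, now at (x=0, y=1)
  L: turn left, now facing West
  L: turn left, now facing South
Final: (x=0, y=1), facing South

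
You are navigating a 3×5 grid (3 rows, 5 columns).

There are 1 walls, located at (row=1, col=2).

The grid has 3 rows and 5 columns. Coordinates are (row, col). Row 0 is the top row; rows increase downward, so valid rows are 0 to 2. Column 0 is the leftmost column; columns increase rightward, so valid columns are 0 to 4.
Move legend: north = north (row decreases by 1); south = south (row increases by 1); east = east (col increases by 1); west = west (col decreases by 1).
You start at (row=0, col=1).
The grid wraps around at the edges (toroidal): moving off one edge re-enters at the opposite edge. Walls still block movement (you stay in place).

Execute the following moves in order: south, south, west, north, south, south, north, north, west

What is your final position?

Start: (row=0, col=1)
  south (south): (row=0, col=1) -> (row=1, col=1)
  south (south): (row=1, col=1) -> (row=2, col=1)
  west (west): (row=2, col=1) -> (row=2, col=0)
  north (north): (row=2, col=0) -> (row=1, col=0)
  south (south): (row=1, col=0) -> (row=2, col=0)
  south (south): (row=2, col=0) -> (row=0, col=0)
  north (north): (row=0, col=0) -> (row=2, col=0)
  north (north): (row=2, col=0) -> (row=1, col=0)
  west (west): (row=1, col=0) -> (row=1, col=4)
Final: (row=1, col=4)

Answer: Final position: (row=1, col=4)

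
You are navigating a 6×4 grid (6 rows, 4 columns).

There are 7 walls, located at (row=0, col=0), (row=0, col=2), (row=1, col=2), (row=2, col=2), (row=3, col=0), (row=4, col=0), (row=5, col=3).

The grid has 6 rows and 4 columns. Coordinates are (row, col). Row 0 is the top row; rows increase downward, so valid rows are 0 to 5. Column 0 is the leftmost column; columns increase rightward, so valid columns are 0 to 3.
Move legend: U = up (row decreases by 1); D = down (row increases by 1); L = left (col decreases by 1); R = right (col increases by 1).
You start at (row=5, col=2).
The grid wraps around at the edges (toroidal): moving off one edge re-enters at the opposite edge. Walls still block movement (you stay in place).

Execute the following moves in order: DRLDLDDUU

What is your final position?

Start: (row=5, col=2)
  D (down): blocked, stay at (row=5, col=2)
  R (right): blocked, stay at (row=5, col=2)
  L (left): (row=5, col=2) -> (row=5, col=1)
  D (down): (row=5, col=1) -> (row=0, col=1)
  L (left): blocked, stay at (row=0, col=1)
  D (down): (row=0, col=1) -> (row=1, col=1)
  D (down): (row=1, col=1) -> (row=2, col=1)
  U (up): (row=2, col=1) -> (row=1, col=1)
  U (up): (row=1, col=1) -> (row=0, col=1)
Final: (row=0, col=1)

Answer: Final position: (row=0, col=1)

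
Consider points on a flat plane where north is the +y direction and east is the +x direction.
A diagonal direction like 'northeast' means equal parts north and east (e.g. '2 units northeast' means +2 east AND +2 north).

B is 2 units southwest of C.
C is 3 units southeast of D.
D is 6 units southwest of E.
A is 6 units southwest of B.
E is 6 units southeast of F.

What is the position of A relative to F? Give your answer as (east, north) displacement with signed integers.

Answer: A is at (east=-5, north=-23) relative to F.

Derivation:
Place F at the origin (east=0, north=0).
  E is 6 units southeast of F: delta (east=+6, north=-6); E at (east=6, north=-6).
  D is 6 units southwest of E: delta (east=-6, north=-6); D at (east=0, north=-12).
  C is 3 units southeast of D: delta (east=+3, north=-3); C at (east=3, north=-15).
  B is 2 units southwest of C: delta (east=-2, north=-2); B at (east=1, north=-17).
  A is 6 units southwest of B: delta (east=-6, north=-6); A at (east=-5, north=-23).
Therefore A relative to F: (east=-5, north=-23).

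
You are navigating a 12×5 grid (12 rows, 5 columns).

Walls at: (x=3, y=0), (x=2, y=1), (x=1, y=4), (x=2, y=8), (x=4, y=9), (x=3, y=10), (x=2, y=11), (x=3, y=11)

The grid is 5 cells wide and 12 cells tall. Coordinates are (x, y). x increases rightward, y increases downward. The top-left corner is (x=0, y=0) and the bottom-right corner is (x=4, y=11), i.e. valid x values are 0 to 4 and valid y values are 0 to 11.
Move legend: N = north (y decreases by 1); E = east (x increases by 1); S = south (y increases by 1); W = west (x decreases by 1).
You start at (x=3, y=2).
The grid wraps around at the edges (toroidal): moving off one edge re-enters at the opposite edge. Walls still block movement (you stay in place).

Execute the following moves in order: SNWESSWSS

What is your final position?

Answer: Final position: (x=2, y=6)

Derivation:
Start: (x=3, y=2)
  S (south): (x=3, y=2) -> (x=3, y=3)
  N (north): (x=3, y=3) -> (x=3, y=2)
  W (west): (x=3, y=2) -> (x=2, y=2)
  E (east): (x=2, y=2) -> (x=3, y=2)
  S (south): (x=3, y=2) -> (x=3, y=3)
  S (south): (x=3, y=3) -> (x=3, y=4)
  W (west): (x=3, y=4) -> (x=2, y=4)
  S (south): (x=2, y=4) -> (x=2, y=5)
  S (south): (x=2, y=5) -> (x=2, y=6)
Final: (x=2, y=6)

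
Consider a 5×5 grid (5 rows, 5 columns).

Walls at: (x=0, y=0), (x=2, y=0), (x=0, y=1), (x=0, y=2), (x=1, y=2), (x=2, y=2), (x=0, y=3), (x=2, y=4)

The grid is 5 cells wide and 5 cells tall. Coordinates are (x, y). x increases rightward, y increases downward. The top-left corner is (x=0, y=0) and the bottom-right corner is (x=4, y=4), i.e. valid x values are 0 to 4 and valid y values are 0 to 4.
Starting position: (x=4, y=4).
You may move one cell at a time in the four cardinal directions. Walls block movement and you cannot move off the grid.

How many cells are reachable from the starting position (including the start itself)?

BFS flood-fill from (x=4, y=4):
  Distance 0: (x=4, y=4)
  Distance 1: (x=4, y=3), (x=3, y=4)
  Distance 2: (x=4, y=2), (x=3, y=3)
  Distance 3: (x=4, y=1), (x=3, y=2), (x=2, y=3)
  Distance 4: (x=4, y=0), (x=3, y=1), (x=1, y=3)
  Distance 5: (x=3, y=0), (x=2, y=1), (x=1, y=4)
  Distance 6: (x=1, y=1), (x=0, y=4)
  Distance 7: (x=1, y=0)
Total reachable: 17 (grid has 17 open cells total)

Answer: Reachable cells: 17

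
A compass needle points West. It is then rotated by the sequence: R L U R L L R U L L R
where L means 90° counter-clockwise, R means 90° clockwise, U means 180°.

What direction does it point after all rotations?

Start: West
  R (right (90° clockwise)) -> North
  L (left (90° counter-clockwise)) -> West
  U (U-turn (180°)) -> East
  R (right (90° clockwise)) -> South
  L (left (90° counter-clockwise)) -> East
  L (left (90° counter-clockwise)) -> North
  R (right (90° clockwise)) -> East
  U (U-turn (180°)) -> West
  L (left (90° counter-clockwise)) -> South
  L (left (90° counter-clockwise)) -> East
  R (right (90° clockwise)) -> South
Final: South

Answer: Final heading: South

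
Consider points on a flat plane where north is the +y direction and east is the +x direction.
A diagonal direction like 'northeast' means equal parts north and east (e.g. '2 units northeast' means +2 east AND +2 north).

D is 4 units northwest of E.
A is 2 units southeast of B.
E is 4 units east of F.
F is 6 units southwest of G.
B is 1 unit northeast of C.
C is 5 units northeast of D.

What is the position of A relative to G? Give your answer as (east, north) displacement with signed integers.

Answer: A is at (east=2, north=2) relative to G.

Derivation:
Place G at the origin (east=0, north=0).
  F is 6 units southwest of G: delta (east=-6, north=-6); F at (east=-6, north=-6).
  E is 4 units east of F: delta (east=+4, north=+0); E at (east=-2, north=-6).
  D is 4 units northwest of E: delta (east=-4, north=+4); D at (east=-6, north=-2).
  C is 5 units northeast of D: delta (east=+5, north=+5); C at (east=-1, north=3).
  B is 1 unit northeast of C: delta (east=+1, north=+1); B at (east=0, north=4).
  A is 2 units southeast of B: delta (east=+2, north=-2); A at (east=2, north=2).
Therefore A relative to G: (east=2, north=2).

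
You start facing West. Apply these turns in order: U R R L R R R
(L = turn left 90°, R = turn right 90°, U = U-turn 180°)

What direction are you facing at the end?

Start: West
  U (U-turn (180°)) -> East
  R (right (90° clockwise)) -> South
  R (right (90° clockwise)) -> West
  L (left (90° counter-clockwise)) -> South
  R (right (90° clockwise)) -> West
  R (right (90° clockwise)) -> North
  R (right (90° clockwise)) -> East
Final: East

Answer: Final heading: East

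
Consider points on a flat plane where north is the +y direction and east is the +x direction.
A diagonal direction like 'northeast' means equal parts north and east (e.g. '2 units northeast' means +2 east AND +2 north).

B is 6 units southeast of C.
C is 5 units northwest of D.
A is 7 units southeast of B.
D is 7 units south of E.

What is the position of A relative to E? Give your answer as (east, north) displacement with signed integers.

Answer: A is at (east=8, north=-15) relative to E.

Derivation:
Place E at the origin (east=0, north=0).
  D is 7 units south of E: delta (east=+0, north=-7); D at (east=0, north=-7).
  C is 5 units northwest of D: delta (east=-5, north=+5); C at (east=-5, north=-2).
  B is 6 units southeast of C: delta (east=+6, north=-6); B at (east=1, north=-8).
  A is 7 units southeast of B: delta (east=+7, north=-7); A at (east=8, north=-15).
Therefore A relative to E: (east=8, north=-15).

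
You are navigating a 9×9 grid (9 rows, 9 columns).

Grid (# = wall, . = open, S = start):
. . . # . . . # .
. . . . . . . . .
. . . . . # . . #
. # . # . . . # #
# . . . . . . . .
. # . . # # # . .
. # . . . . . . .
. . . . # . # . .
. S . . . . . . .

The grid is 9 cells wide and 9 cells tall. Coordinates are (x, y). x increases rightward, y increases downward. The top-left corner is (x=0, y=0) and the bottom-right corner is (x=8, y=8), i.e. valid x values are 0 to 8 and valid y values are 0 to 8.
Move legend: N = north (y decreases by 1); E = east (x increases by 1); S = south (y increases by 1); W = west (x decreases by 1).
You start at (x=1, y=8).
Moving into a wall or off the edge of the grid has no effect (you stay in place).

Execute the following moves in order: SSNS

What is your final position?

Start: (x=1, y=8)
  S (south): blocked, stay at (x=1, y=8)
  S (south): blocked, stay at (x=1, y=8)
  N (north): (x=1, y=8) -> (x=1, y=7)
  S (south): (x=1, y=7) -> (x=1, y=8)
Final: (x=1, y=8)

Answer: Final position: (x=1, y=8)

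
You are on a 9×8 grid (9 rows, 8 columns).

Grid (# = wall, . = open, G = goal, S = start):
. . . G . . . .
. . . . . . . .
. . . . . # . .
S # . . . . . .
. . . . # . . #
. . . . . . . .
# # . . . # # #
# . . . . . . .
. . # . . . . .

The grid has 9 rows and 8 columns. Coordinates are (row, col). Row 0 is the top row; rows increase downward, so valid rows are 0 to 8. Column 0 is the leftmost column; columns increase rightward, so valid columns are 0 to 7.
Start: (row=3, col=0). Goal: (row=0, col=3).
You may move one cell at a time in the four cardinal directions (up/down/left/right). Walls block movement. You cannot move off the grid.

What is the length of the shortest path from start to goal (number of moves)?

BFS from (row=3, col=0) until reaching (row=0, col=3):
  Distance 0: (row=3, col=0)
  Distance 1: (row=2, col=0), (row=4, col=0)
  Distance 2: (row=1, col=0), (row=2, col=1), (row=4, col=1), (row=5, col=0)
  Distance 3: (row=0, col=0), (row=1, col=1), (row=2, col=2), (row=4, col=2), (row=5, col=1)
  Distance 4: (row=0, col=1), (row=1, col=2), (row=2, col=3), (row=3, col=2), (row=4, col=3), (row=5, col=2)
  Distance 5: (row=0, col=2), (row=1, col=3), (row=2, col=4), (row=3, col=3), (row=5, col=3), (row=6, col=2)
  Distance 6: (row=0, col=3), (row=1, col=4), (row=3, col=4), (row=5, col=4), (row=6, col=3), (row=7, col=2)  <- goal reached here
One shortest path (6 moves): (row=3, col=0) -> (row=2, col=0) -> (row=2, col=1) -> (row=2, col=2) -> (row=2, col=3) -> (row=1, col=3) -> (row=0, col=3)

Answer: Shortest path length: 6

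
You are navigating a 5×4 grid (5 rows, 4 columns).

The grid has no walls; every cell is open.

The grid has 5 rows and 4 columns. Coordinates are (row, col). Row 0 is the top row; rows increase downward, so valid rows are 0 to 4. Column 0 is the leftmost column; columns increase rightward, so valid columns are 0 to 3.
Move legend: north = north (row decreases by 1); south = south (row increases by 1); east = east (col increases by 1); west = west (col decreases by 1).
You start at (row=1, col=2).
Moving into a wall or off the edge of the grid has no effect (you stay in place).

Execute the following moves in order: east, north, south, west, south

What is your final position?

Answer: Final position: (row=2, col=2)

Derivation:
Start: (row=1, col=2)
  east (east): (row=1, col=2) -> (row=1, col=3)
  north (north): (row=1, col=3) -> (row=0, col=3)
  south (south): (row=0, col=3) -> (row=1, col=3)
  west (west): (row=1, col=3) -> (row=1, col=2)
  south (south): (row=1, col=2) -> (row=2, col=2)
Final: (row=2, col=2)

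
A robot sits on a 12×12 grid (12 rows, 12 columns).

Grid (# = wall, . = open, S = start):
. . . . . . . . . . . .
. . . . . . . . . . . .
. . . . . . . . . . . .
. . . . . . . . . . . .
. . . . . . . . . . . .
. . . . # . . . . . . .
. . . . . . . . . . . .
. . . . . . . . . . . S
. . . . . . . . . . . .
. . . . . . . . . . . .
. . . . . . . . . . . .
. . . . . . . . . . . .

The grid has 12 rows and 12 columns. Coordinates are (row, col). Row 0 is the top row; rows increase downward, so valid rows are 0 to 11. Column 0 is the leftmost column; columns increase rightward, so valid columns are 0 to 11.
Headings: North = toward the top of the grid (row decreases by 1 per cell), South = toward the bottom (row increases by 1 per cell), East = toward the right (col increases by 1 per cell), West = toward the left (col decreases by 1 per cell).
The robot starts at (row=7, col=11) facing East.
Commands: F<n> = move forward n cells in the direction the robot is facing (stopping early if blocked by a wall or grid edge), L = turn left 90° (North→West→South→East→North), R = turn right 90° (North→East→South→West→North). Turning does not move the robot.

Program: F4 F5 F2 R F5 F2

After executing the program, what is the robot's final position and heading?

Answer: Final position: (row=11, col=11), facing South

Derivation:
Start: (row=7, col=11), facing East
  F4: move forward 0/4 (blocked), now at (row=7, col=11)
  F5: move forward 0/5 (blocked), now at (row=7, col=11)
  F2: move forward 0/2 (blocked), now at (row=7, col=11)
  R: turn right, now facing South
  F5: move forward 4/5 (blocked), now at (row=11, col=11)
  F2: move forward 0/2 (blocked), now at (row=11, col=11)
Final: (row=11, col=11), facing South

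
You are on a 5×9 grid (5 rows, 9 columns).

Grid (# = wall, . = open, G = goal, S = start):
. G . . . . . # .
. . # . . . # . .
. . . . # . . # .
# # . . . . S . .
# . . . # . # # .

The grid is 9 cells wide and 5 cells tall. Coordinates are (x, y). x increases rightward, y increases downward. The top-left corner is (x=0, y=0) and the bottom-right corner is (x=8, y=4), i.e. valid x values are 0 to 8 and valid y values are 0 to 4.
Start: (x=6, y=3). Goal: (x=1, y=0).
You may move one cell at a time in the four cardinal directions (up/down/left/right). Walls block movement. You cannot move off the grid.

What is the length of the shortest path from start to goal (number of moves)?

Answer: Shortest path length: 8

Derivation:
BFS from (x=6, y=3) until reaching (x=1, y=0):
  Distance 0: (x=6, y=3)
  Distance 1: (x=6, y=2), (x=5, y=3), (x=7, y=3)
  Distance 2: (x=5, y=2), (x=4, y=3), (x=8, y=3), (x=5, y=4)
  Distance 3: (x=5, y=1), (x=8, y=2), (x=3, y=3), (x=8, y=4)
  Distance 4: (x=5, y=0), (x=4, y=1), (x=8, y=1), (x=3, y=2), (x=2, y=3), (x=3, y=4)
  Distance 5: (x=4, y=0), (x=6, y=0), (x=8, y=0), (x=3, y=1), (x=7, y=1), (x=2, y=2), (x=2, y=4)
  Distance 6: (x=3, y=0), (x=1, y=2), (x=1, y=4)
  Distance 7: (x=2, y=0), (x=1, y=1), (x=0, y=2)
  Distance 8: (x=1, y=0), (x=0, y=1)  <- goal reached here
One shortest path (8 moves): (x=6, y=3) -> (x=5, y=3) -> (x=4, y=3) -> (x=3, y=3) -> (x=2, y=3) -> (x=2, y=2) -> (x=1, y=2) -> (x=1, y=1) -> (x=1, y=0)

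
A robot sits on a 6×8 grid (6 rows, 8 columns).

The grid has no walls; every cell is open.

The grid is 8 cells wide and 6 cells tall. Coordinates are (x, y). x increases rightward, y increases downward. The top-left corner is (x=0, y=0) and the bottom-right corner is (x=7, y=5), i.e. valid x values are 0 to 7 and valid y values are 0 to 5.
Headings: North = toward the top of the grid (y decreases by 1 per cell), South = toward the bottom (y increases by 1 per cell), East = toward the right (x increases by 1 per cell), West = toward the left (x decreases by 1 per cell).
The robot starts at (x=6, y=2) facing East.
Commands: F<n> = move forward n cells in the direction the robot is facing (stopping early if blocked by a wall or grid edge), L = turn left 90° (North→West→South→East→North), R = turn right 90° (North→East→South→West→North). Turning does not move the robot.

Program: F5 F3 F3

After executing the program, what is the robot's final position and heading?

Start: (x=6, y=2), facing East
  F5: move forward 1/5 (blocked), now at (x=7, y=2)
  F3: move forward 0/3 (blocked), now at (x=7, y=2)
  F3: move forward 0/3 (blocked), now at (x=7, y=2)
Final: (x=7, y=2), facing East

Answer: Final position: (x=7, y=2), facing East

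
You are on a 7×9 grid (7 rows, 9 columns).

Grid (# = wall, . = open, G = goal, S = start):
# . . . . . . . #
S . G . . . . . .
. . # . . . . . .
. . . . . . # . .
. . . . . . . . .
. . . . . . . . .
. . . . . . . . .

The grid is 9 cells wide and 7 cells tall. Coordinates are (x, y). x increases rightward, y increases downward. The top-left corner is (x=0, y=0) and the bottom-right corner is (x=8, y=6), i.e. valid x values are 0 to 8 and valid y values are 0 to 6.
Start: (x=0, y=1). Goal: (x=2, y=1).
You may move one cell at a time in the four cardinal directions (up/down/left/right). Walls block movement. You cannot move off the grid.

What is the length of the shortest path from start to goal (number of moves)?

Answer: Shortest path length: 2

Derivation:
BFS from (x=0, y=1) until reaching (x=2, y=1):
  Distance 0: (x=0, y=1)
  Distance 1: (x=1, y=1), (x=0, y=2)
  Distance 2: (x=1, y=0), (x=2, y=1), (x=1, y=2), (x=0, y=3)  <- goal reached here
One shortest path (2 moves): (x=0, y=1) -> (x=1, y=1) -> (x=2, y=1)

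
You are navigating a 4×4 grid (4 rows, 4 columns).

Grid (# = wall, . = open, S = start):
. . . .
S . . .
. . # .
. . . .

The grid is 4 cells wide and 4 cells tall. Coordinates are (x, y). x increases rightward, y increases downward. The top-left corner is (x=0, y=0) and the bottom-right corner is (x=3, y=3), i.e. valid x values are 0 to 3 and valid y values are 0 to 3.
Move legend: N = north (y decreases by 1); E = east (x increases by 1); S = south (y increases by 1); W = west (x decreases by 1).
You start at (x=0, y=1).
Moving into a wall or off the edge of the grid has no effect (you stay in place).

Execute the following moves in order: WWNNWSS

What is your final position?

Start: (x=0, y=1)
  W (west): blocked, stay at (x=0, y=1)
  W (west): blocked, stay at (x=0, y=1)
  N (north): (x=0, y=1) -> (x=0, y=0)
  N (north): blocked, stay at (x=0, y=0)
  W (west): blocked, stay at (x=0, y=0)
  S (south): (x=0, y=0) -> (x=0, y=1)
  S (south): (x=0, y=1) -> (x=0, y=2)
Final: (x=0, y=2)

Answer: Final position: (x=0, y=2)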